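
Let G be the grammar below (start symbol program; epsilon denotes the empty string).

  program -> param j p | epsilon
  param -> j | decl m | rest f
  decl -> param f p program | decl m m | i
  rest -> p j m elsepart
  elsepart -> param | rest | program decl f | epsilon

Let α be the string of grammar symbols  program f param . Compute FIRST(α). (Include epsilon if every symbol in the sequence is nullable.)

Add FIRST(program)\{epsilon} = { i, j, p }; program is nullable, continue.
f is a terminal; add {f} and stop.

{ f, i, j, p }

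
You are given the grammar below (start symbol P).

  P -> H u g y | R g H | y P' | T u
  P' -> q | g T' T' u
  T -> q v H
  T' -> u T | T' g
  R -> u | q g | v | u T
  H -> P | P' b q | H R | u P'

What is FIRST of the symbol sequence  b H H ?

{ b }

b is a terminal; add {b} and stop.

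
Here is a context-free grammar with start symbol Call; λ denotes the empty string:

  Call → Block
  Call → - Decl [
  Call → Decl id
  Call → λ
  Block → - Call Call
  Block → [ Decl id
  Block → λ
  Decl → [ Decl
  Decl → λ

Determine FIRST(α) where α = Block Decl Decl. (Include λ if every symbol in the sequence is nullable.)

Add FIRST(Block)\{λ} = { -, [ }; Block is nullable, continue.
Add FIRST(Decl)\{λ} = { [ }; Decl is nullable, continue.
Add FIRST(Decl)\{λ} = { [ }; Decl is nullable, continue.
Every symbol is nullable, so include λ.

{ -, [, λ }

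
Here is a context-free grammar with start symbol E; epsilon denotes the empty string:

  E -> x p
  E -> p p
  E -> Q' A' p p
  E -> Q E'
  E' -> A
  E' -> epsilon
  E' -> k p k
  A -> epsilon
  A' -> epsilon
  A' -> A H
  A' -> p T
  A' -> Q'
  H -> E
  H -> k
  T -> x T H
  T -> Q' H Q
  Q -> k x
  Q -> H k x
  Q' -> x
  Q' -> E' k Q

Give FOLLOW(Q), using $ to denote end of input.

In E -> Q E': add FIRST(E')\{epsilon} = { k }.
  Since E' is nullable, also add FOLLOW(E) = { $, k, p, x }.
In T -> Q' H Q: Q is at the end, add FOLLOW(T) = { k, p, x }.
In Q' -> E' k Q: Q is at the end, add FOLLOW(Q') = { k, p, x }.
Union: FOLLOW(Q) = { $, k, p, x }.

{ $, k, p, x }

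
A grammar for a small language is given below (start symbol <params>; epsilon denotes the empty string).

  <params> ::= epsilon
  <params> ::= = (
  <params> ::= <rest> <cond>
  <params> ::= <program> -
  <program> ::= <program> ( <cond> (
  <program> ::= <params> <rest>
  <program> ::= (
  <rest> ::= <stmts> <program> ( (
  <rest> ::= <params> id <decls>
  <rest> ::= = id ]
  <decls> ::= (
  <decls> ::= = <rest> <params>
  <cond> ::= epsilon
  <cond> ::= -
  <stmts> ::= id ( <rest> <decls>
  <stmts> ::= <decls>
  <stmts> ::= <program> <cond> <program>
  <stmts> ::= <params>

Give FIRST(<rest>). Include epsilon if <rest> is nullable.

{ (, =, id }

From <rest> ::= <stmts> <program> ( (: <stmts> nullable, take FIRST(<stmts>) ∪ FIRST(<program>) = { (, =, id }.
From <rest> ::= <params> id <decls>: <params> nullable, take FIRST(<params>) ∪ {id} = { (, =, id }.
<rest> ::= = id ] contributes {=}.
Union: FIRST(<rest>) = { (, =, id }.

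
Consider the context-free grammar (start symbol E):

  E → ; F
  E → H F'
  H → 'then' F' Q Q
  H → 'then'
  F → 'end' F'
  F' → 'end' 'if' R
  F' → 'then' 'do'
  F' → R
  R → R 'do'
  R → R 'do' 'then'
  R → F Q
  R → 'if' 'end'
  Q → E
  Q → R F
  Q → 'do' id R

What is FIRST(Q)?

{ 'do', 'end', 'if', 'then', ; }

From Q → E: add FIRST(E) = { 'then', ; }.
From Q → R F: add FIRST(R) = { 'end', 'if' }.
Q → 'do' id R contributes {'do'}.
Union: FIRST(Q) = { 'do', 'end', 'if', 'then', ; }.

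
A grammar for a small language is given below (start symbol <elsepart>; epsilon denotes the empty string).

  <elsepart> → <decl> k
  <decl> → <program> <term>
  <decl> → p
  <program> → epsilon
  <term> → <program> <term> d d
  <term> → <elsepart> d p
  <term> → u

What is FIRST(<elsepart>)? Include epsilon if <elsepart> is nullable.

{ p, u }

From <elsepart> → <decl> k: add FIRST(<decl>) = { p, u }.
Union: FIRST(<elsepart>) = { p, u }.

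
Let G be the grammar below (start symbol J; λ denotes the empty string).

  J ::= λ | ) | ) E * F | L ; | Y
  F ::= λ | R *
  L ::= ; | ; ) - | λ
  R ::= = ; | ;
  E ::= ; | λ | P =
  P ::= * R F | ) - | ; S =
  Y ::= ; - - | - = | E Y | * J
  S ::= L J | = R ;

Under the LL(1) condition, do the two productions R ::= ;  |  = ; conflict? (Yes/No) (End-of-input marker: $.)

No

FIRST(;) = { ; } and FIRST(= ;) = { = }.
The FIRST sets are disjoint and neither alternative is nullable — no conflict.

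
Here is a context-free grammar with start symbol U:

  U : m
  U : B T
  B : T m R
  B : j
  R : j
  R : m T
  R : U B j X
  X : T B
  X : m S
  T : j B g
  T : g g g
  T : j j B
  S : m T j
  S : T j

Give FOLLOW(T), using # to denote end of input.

{ #, g, j, m }

In U : B T: T is at the end, add FOLLOW(U) = { #, g, j }.
In B : T m R: add FIRST(m R) = { m }.
In R : m T: T is at the end, add FOLLOW(R) = { #, g, j, m }.
In X : T B: add FIRST(B) = { g, j }.
In S : m T j: add FIRST(j) = { j }.
In S : T j: add FIRST(j) = { j }.
Union: FOLLOW(T) = { #, g, j, m }.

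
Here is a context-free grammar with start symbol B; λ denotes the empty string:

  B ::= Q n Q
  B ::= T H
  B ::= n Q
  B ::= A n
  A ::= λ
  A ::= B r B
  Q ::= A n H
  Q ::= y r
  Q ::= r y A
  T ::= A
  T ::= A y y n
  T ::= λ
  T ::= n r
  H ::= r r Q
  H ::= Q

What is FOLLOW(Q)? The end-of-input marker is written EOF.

{ EOF, n, r, y }

In B ::= Q n Q: add FIRST(n Q) = { n }.
In B ::= Q n Q: Q is at the end, add FOLLOW(B) = { EOF, n, r, y }.
In B ::= n Q: Q is at the end, add FOLLOW(B) = { EOF, n, r, y }.
In H ::= r r Q: Q is at the end, add FOLLOW(H) = { EOF, n, r, y }.
In H ::= Q: Q is at the end, add FOLLOW(H) = { EOF, n, r, y }.
Union: FOLLOW(Q) = { EOF, n, r, y }.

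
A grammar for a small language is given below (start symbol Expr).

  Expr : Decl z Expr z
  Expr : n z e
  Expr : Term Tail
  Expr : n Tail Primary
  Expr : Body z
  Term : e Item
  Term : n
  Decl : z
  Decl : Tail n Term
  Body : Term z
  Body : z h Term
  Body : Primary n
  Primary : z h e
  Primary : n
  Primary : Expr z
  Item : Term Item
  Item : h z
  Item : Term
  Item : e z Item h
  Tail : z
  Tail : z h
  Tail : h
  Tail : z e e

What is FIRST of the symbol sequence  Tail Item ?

{ h, z }

Add FIRST(Tail) = { h, z }; Tail is not nullable, stop.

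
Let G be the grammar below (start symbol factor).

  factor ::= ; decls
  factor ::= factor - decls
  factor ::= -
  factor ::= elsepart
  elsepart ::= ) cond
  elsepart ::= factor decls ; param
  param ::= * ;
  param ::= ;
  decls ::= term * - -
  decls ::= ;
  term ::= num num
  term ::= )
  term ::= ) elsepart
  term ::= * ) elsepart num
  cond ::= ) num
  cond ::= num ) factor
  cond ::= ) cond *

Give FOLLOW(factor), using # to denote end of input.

factor is the start symbol, so # ∈ FOLLOW(factor).
In factor ::= factor - decls: add FIRST(- decls) = { - }.
In elsepart ::= factor decls ; param: add FIRST(decls ; param) = { ), *, ;, num }.
In cond ::= num ) factor: factor is at the end, add FOLLOW(cond) = { #, ), *, -, ;, num }.
Union: FOLLOW(factor) = { #, ), *, -, ;, num }.

{ #, ), *, -, ;, num }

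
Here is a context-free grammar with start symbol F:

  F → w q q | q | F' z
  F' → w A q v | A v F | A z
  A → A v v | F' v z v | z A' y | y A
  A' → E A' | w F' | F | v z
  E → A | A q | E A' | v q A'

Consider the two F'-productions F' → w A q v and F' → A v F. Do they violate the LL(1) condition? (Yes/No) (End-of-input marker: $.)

Yes

FIRST(w A q v) = { w } and FIRST(A v F) = { w, y, z }.
Both contain w, so the two alternatives are not disjoint — LL(1) conflict.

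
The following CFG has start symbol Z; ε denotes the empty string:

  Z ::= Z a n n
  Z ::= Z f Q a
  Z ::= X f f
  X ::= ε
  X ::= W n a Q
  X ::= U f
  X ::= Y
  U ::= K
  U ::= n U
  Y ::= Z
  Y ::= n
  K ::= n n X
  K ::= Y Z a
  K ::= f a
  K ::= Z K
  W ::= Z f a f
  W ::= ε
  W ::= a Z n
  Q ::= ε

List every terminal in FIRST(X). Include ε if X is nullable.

X ::= ε contributes ε.
From X ::= W n a Q: W nullable, take FIRST(W) ∪ {n} = { a, f, n }.
From X ::= U f: add FIRST(U) = { a, f, n }.
From X ::= Y: add FIRST(Y) = { a, f, n }.
Union: FIRST(X) = { a, f, n, ε }.

{ a, f, n, ε }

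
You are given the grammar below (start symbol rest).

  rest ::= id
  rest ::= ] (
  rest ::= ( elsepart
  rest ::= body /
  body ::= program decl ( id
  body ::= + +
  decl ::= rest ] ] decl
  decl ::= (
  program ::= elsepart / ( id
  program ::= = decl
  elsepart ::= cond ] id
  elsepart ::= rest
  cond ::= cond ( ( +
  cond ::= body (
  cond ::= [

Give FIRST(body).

{ (, +, =, [, ], id }

From body ::= program decl ( id: add FIRST(program) = { (, +, =, [, ], id }.
body ::= + + contributes {+}.
Union: FIRST(body) = { (, +, =, [, ], id }.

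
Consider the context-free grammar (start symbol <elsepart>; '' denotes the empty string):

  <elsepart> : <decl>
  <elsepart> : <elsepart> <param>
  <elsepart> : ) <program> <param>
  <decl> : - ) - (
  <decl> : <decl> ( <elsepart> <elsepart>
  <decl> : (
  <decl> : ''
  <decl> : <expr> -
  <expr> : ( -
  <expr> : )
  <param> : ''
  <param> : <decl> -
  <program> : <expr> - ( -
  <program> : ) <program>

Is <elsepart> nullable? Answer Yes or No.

Yes

<elsepart> : <decl> and each of <decl> is nullable, so <elsepart> ⇒* ''.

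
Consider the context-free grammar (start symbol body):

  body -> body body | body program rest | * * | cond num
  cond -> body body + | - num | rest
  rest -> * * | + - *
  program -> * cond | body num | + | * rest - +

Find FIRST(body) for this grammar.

From body -> body body: add FIRST(body) = { *, +, - }.
From body -> body program rest: add FIRST(body) = { *, +, - }.
body -> * * contributes {*}.
From body -> cond num: add FIRST(cond) = { *, +, - }.
Union: FIRST(body) = { *, +, - }.

{ *, +, - }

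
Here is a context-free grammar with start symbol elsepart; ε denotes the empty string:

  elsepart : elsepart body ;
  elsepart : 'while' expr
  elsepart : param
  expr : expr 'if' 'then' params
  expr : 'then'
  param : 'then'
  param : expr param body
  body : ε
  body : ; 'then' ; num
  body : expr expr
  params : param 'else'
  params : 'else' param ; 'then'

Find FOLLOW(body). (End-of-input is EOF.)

{ EOF, 'else', 'then', ; }

In elsepart : elsepart body ;: add FIRST(;) = { ; }.
In param : expr param body: body is at the end, add FOLLOW(param) = { EOF, 'else', 'then', ; }.
Union: FOLLOW(body) = { EOF, 'else', 'then', ; }.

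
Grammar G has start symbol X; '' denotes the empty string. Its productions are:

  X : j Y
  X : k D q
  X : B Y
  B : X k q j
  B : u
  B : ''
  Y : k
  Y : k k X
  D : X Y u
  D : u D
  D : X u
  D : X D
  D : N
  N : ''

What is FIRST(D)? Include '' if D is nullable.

From D : X Y u: add FIRST(X) = { j, k, u }.
D : u D contributes {u}.
From D : X u: add FIRST(X) = { j, k, u }.
From D : X D: add FIRST(X) = { j, k, u }.
From D : N: add FIRST(N) = { '' } (including '' since N is nullable).
Union: FIRST(D) = { j, k, u, '' }.

{ j, k, u, '' }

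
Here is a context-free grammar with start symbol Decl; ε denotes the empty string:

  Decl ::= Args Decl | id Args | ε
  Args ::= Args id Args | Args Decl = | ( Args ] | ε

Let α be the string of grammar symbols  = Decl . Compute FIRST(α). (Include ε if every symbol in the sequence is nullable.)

{ = }

= is a terminal; add {=} and stop.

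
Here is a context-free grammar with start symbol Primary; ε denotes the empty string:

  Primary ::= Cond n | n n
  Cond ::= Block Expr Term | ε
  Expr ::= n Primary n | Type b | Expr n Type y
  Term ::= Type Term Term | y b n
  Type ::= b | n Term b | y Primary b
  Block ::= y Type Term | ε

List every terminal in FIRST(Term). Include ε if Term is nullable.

From Term ::= Type Term Term: add FIRST(Type) = { b, n, y }.
Term ::= y b n contributes {y}.
Union: FIRST(Term) = { b, n, y }.

{ b, n, y }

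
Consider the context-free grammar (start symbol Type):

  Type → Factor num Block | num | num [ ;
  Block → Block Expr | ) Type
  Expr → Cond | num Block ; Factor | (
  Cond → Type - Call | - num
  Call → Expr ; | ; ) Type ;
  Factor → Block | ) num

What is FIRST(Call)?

From Call → Expr ;: add FIRST(Expr) = { (, ), -, num }.
Call → ; ) Type ; contributes {;}.
Union: FIRST(Call) = { (, ), -, ;, num }.

{ (, ), -, ;, num }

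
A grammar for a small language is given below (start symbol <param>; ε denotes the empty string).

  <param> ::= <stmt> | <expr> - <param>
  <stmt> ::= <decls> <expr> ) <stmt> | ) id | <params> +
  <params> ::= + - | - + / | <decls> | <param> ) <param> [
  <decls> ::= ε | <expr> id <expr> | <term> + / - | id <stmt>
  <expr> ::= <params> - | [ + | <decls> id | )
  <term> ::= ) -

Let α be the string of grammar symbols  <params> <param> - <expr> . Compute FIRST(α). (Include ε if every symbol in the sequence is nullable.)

Add FIRST(<params>)\{ε} = { ), +, -, [, id }; <params> is nullable, continue.
Add FIRST(<param>) = { ), +, -, [, id }; <param> is not nullable, stop.

{ ), +, -, [, id }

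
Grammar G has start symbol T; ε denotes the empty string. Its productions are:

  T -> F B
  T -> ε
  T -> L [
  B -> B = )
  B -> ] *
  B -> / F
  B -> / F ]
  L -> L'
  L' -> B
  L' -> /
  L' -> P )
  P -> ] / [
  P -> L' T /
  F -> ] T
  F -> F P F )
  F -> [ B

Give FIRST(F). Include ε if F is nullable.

{ [, ] }

F -> ] T contributes {]}.
From F -> F P F ): add FIRST(F) = { [, ] }.
F -> [ B contributes {[}.
Union: FIRST(F) = { [, ] }.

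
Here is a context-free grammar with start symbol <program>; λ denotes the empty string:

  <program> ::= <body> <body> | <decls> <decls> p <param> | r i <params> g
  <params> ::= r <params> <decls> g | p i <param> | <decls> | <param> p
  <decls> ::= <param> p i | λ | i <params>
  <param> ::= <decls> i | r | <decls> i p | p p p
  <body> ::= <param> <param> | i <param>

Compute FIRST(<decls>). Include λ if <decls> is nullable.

{ i, p, r, λ }

From <decls> ::= <param> p i: add FIRST(<param>) = { i, p, r }.
<decls> ::= λ contributes λ.
<decls> ::= i <params> contributes {i}.
Union: FIRST(<decls>) = { i, p, r, λ }.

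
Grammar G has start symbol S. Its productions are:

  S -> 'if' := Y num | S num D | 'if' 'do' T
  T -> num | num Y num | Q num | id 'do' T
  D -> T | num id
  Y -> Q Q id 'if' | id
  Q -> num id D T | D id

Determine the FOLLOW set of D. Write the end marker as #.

In S -> S num D: D is at the end, add FOLLOW(S) = { #, num }.
In Q -> num id D T: add FIRST(T) = { id, num }.
In Q -> D id: add FIRST(id) = { id }.
Union: FOLLOW(D) = { #, id, num }.

{ #, id, num }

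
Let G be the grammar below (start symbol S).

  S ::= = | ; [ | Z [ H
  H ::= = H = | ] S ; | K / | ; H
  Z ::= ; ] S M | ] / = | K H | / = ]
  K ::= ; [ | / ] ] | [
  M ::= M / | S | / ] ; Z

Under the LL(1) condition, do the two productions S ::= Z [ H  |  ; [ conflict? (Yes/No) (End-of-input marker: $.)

Yes

FIRST(Z [ H) = { /, ;, [, ] } and FIRST(; [) = { ; }.
Both contain ;, so the two alternatives are not disjoint — LL(1) conflict.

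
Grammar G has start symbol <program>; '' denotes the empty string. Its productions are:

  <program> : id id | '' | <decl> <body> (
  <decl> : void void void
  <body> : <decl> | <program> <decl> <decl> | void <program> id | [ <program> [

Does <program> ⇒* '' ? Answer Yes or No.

Yes

<program> has an ''-production, so <program> ⇒ ''.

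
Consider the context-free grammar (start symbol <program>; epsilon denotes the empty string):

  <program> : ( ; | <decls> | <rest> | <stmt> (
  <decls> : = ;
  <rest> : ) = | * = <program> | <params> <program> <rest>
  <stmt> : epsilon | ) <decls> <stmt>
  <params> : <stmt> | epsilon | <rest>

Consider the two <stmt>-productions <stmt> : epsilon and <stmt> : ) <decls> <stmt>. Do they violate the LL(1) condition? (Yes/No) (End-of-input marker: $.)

FIRST(epsilon) = { epsilon } and FIRST() <decls> <stmt>) = { ) }.
The first alternative is nullable and FOLLOW(<stmt>) = { (, ), *, = } shares ) with FIRST of the second — conflict.

Yes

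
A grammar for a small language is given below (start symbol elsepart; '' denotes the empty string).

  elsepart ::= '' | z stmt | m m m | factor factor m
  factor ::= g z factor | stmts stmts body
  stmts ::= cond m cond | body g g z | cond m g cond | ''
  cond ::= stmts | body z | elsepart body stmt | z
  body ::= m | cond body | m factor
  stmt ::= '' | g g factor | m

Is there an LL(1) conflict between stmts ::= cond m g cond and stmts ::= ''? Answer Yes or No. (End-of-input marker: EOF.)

FIRST(cond m g cond) = { g, m, z } and FIRST('') = { '' }.
The second alternative is nullable and FOLLOW(stmts) = { g, m, z } shares g with FIRST of the first — conflict.

Yes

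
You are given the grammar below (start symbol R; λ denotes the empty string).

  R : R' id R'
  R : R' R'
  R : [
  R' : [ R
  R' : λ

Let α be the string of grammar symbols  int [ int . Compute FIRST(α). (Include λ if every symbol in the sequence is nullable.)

int is a terminal; add {int} and stop.

{ int }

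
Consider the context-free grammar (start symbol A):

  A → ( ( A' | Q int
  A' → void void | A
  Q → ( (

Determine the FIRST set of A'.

A' → void void contributes {void}.
From A' → A: add FIRST(A) = { ( }.
Union: FIRST(A') = { (, void }.

{ (, void }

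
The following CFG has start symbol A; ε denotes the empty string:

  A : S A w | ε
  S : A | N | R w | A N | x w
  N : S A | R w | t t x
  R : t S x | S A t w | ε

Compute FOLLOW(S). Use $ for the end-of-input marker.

In A : S A w: add FIRST(A w) = { t, w, x }.
In N : S A: add FIRST(A)\{ε} = { t, w, x }.
  Since A is nullable, also add FOLLOW(N) = { t, w, x }.
In R : t S x: add FIRST(x) = { x }.
In R : S A t w: add FIRST(A t w) = { t, w, x }.
Union: FOLLOW(S) = { t, w, x }.

{ t, w, x }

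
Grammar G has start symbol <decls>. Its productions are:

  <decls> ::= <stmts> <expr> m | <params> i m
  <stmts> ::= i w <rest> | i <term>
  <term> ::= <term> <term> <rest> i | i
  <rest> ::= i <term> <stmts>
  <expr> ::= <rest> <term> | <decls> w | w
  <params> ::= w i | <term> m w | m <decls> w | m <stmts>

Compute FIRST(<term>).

{ i }

From <term> ::= <term> <term> <rest> i: add FIRST(<term>) = { i }.
<term> ::= i contributes {i}.
Union: FIRST(<term>) = { i }.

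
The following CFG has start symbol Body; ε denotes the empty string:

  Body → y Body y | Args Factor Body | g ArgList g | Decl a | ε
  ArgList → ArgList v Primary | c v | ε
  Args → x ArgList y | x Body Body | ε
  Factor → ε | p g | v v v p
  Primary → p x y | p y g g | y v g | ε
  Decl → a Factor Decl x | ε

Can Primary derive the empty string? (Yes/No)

Yes

Primary has an ε-production, so Primary ⇒ ε.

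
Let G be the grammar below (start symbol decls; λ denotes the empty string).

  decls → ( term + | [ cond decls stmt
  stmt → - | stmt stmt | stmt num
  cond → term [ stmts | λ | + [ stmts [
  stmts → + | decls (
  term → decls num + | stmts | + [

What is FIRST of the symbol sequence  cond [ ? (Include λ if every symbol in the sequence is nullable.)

{ (, +, [ }

Add FIRST(cond)\{λ} = { (, +, [ }; cond is nullable, continue.
[ is a terminal; add {[} and stop.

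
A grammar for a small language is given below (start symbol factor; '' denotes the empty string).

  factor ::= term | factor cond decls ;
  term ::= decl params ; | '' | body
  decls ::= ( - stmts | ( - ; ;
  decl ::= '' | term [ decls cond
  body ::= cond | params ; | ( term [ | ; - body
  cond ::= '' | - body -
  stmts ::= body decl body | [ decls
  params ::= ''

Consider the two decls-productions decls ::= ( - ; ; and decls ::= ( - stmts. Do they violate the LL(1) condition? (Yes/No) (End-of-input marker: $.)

FIRST(( - ; ;) = { ( } and FIRST(( - stmts) = { ( }.
Both contain (, so the two alternatives are not disjoint — LL(1) conflict.

Yes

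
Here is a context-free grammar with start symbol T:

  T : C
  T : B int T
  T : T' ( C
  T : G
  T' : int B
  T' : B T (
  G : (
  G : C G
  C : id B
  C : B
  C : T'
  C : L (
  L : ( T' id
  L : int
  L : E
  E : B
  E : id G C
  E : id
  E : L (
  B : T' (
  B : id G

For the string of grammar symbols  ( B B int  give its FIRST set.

( is a terminal; add {(} and stop.

{ ( }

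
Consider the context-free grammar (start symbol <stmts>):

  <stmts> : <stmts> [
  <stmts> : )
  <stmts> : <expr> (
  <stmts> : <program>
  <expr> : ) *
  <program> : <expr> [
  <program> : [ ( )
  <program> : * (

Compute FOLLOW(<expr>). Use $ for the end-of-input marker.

{ (, [ }

In <stmts> : <expr> (: add FIRST(() = { ( }.
In <program> : <expr> [: add FIRST([) = { [ }.
Union: FOLLOW(<expr>) = { (, [ }.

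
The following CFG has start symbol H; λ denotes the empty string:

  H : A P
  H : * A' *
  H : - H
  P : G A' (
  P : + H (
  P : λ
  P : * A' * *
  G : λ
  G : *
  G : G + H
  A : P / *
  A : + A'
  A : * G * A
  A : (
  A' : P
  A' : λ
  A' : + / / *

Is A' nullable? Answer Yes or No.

A' has an λ-production, so A' ⇒ λ.

Yes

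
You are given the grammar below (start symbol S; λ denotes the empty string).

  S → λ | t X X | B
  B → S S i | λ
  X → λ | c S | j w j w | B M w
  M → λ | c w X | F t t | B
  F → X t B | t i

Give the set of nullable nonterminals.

Directly nullable (have an λ-production): S, B, X, M.
No other nonterminal has a production whose RHS symbols are all nullable.

{ B, M, S, X }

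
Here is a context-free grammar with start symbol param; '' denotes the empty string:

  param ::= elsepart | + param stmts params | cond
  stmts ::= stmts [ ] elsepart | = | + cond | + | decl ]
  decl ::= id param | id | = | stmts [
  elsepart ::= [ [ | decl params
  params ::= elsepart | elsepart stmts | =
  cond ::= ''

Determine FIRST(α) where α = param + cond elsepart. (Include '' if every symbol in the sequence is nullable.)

Add FIRST(param)\{''} = { +, =, [, id }; param is nullable, continue.
+ is a terminal; add {+} and stop.

{ +, =, [, id }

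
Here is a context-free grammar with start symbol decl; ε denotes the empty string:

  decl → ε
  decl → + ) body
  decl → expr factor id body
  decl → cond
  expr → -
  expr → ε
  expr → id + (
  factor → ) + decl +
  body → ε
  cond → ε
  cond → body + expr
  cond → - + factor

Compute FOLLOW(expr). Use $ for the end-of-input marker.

In decl → expr factor id body: add FIRST(factor id body) = { ) }.
In cond → body + expr: expr is at the end, add FOLLOW(cond) = { $, + }.
Union: FOLLOW(expr) = { $, ), + }.

{ $, ), + }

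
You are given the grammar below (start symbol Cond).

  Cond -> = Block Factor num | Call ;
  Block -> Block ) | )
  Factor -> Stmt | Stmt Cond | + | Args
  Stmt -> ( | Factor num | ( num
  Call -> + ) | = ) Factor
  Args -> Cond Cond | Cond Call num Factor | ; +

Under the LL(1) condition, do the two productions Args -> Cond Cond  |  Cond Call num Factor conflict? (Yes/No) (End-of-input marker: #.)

Yes

FIRST(Cond Cond) = { +, = } and FIRST(Cond Call num Factor) = { +, = }.
Both contain +, so the two alternatives are not disjoint — LL(1) conflict.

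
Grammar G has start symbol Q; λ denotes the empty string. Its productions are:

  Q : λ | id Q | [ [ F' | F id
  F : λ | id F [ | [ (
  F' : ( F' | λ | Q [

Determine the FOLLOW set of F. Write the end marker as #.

{ [, id }

In Q : F id: add FIRST(id) = { id }.
In F : id F [: add FIRST([) = { [ }.
Union: FOLLOW(F) = { [, id }.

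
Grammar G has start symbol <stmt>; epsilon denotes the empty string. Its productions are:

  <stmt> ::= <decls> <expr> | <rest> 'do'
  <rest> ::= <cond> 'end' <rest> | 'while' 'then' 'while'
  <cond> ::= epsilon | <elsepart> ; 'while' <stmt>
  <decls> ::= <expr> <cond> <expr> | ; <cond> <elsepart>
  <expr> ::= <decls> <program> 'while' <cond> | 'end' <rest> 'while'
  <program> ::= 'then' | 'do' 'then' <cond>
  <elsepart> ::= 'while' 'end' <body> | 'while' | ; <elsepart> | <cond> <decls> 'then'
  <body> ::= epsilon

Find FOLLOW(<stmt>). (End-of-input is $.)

<stmt> is the start symbol, so $ ∈ FOLLOW(<stmt>).
In <cond> ::= <elsepart> ; 'while' <stmt>: <stmt> is at the end, add FOLLOW(<cond>) = { $, 'do', 'end', 'then', 'while', ; }.
Union: FOLLOW(<stmt>) = { $, 'do', 'end', 'then', 'while', ; }.

{ $, 'do', 'end', 'then', 'while', ; }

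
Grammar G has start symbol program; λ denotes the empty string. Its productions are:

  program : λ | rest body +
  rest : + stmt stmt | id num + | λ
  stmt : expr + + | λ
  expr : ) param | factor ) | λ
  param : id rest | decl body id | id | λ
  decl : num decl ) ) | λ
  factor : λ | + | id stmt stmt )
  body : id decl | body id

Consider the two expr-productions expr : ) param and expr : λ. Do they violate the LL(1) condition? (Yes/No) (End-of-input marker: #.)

FIRST() param) = { ) } and FIRST(λ) = { λ }.
The second is nullable but FOLLOW(expr) = { + } is disjoint from FIRST of the first.

No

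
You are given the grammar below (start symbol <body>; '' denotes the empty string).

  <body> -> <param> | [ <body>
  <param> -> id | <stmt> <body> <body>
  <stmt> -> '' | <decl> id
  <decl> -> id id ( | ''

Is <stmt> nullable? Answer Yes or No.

<stmt> has an ''-production, so <stmt> ⇒ ''.

Yes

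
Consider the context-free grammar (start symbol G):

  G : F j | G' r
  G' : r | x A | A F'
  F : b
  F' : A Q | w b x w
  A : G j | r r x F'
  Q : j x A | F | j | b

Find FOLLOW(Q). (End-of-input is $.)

In F' : A Q: Q is at the end, add FOLLOW(F') = { b, j, r, w, x }.
Union: FOLLOW(Q) = { b, j, r, w, x }.

{ b, j, r, w, x }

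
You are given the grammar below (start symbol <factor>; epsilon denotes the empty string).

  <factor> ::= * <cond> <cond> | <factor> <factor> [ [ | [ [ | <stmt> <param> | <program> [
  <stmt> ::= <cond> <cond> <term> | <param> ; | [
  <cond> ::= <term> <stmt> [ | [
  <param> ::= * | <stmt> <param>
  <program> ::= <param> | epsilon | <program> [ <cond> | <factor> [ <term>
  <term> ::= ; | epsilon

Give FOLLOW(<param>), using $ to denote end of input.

In <factor> ::= <stmt> <param>: <param> is at the end, add FOLLOW(<factor>) = { $, *, ;, [ }.
In <stmt> ::= <param> ;: add FIRST(;) = { ; }.
In <param> ::= <stmt> <param>: <param> is at the end, add FOLLOW(<param>) = { $, *, ;, [ }.
In <program> ::= <param>: <param> is at the end, add FOLLOW(<program>) = { [ }.
Union: FOLLOW(<param>) = { $, *, ;, [ }.

{ $, *, ;, [ }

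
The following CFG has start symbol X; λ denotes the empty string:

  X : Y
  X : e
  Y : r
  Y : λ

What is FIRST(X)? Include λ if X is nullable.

{ e, r, λ }

From X : Y: add FIRST(Y) = { r, λ } (including λ since Y is nullable).
X : e contributes {e}.
Union: FIRST(X) = { e, r, λ }.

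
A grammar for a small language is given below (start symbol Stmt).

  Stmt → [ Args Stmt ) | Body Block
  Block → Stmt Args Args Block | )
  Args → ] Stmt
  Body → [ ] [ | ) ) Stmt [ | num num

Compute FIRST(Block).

{ ), [, num }

From Block → Stmt Args Args Block: add FIRST(Stmt) = { ), [, num }.
Block → ) contributes {)}.
Union: FIRST(Block) = { ), [, num }.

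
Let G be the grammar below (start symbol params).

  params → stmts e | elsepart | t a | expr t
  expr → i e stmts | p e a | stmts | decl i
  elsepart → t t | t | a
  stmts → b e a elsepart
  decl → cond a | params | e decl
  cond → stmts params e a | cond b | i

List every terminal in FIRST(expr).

{ a, b, e, i, p, t }

expr → i e stmts contributes {i}.
expr → p e a contributes {p}.
From expr → stmts: add FIRST(stmts) = { b }.
From expr → decl i: add FIRST(decl) = { a, b, e, i, p, t }.
Union: FIRST(expr) = { a, b, e, i, p, t }.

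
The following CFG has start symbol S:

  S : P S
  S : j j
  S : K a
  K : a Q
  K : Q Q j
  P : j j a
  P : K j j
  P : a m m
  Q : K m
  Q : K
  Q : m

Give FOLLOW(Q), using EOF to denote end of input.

In K : a Q: Q is at the end, add FOLLOW(K) = { a, j, m }.
In K : Q Q j: add FIRST(Q j) = { a, m }.
In K : Q Q j: add FIRST(j) = { j }.
Union: FOLLOW(Q) = { a, j, m }.

{ a, j, m }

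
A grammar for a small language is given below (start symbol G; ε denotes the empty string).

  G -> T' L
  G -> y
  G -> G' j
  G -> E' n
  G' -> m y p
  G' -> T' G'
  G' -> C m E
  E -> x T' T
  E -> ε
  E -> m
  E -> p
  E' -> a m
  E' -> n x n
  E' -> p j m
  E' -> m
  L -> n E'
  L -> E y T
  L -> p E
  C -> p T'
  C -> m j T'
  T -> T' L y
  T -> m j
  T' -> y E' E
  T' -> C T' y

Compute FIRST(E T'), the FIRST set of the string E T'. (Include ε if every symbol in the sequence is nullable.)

{ m, p, x, y }

Add FIRST(E)\{ε} = { m, p, x }; E is nullable, continue.
Add FIRST(T') = { m, p, y }; T' is not nullable, stop.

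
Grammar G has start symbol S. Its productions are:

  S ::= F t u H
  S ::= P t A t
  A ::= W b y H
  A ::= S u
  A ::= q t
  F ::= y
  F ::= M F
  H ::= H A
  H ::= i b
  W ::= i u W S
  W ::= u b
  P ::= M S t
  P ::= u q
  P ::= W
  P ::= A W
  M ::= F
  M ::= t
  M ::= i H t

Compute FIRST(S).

From S ::= F t u H: add FIRST(F) = { i, t, y }.
From S ::= P t A t: add FIRST(P) = { i, q, t, u, y }.
Union: FIRST(S) = { i, q, t, u, y }.

{ i, q, t, u, y }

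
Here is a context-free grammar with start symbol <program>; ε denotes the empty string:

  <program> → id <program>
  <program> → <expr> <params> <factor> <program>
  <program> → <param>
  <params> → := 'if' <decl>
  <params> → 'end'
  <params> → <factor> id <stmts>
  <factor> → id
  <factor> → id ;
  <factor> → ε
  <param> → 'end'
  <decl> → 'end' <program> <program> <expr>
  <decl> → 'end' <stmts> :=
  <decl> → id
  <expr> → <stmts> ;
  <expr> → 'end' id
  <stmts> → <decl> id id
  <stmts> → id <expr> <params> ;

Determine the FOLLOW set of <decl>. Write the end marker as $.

{ 'end', ;, id }

In <params> → := 'if' <decl>: <decl> is at the end, add FOLLOW(<params>) = { 'end', ;, id }.
In <stmts> → <decl> id id: add FIRST(id id) = { id }.
Union: FOLLOW(<decl>) = { 'end', ;, id }.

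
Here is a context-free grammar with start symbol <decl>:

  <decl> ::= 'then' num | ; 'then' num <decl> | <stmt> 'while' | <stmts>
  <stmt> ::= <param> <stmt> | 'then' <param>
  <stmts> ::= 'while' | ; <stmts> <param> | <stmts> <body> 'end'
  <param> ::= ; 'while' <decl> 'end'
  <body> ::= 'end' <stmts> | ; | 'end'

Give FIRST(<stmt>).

{ 'then', ; }

From <stmt> ::= <param> <stmt>: add FIRST(<param>) = { ; }.
<stmt> ::= 'then' <param> contributes {'then'}.
Union: FIRST(<stmt>) = { 'then', ; }.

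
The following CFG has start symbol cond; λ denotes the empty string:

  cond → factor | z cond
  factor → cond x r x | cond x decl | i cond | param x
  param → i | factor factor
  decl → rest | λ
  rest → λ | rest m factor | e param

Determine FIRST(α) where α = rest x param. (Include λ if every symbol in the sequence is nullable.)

Add FIRST(rest)\{λ} = { e, m }; rest is nullable, continue.
x is a terminal; add {x} and stop.

{ e, m, x }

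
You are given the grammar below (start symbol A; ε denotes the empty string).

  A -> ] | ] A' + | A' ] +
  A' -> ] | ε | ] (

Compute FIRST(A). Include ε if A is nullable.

A -> ] contributes {]}.
A -> ] A' + contributes {]}.
From A -> A' ] +: A' nullable, take FIRST(A') ∪ {]} = { ] }.
Union: FIRST(A) = { ] }.

{ ] }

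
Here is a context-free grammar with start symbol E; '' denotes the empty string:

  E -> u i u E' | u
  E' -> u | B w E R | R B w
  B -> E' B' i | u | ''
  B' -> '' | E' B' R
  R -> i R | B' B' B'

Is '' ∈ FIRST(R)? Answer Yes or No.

R -> B' B' B' and each of B', B', B' is nullable, so R ⇒* ''.

Yes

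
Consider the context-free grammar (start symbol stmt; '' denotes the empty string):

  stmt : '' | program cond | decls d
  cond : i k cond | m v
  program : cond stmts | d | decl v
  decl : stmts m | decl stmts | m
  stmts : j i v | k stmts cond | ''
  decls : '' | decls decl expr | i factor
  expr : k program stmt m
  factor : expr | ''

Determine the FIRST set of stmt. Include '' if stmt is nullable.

{ d, i, j, k, m, '' }

stmt : '' contributes ''.
From stmt : program cond: add FIRST(program) = { d, i, j, k, m }.
From stmt : decls d: decls nullable, take FIRST(decls) ∪ {d} = { d, i, j, k, m }.
Union: FIRST(stmt) = { d, i, j, k, m, '' }.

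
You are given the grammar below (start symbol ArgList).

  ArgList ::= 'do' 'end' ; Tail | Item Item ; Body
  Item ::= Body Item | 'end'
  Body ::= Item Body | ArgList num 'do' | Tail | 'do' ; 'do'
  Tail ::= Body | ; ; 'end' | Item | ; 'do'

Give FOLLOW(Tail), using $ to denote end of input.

In ArgList ::= 'do' 'end' ; Tail: Tail is at the end, add FOLLOW(ArgList) = { $, num }.
In Body ::= Tail: Tail is at the end, add FOLLOW(Body) = { $, 'do', 'end', ;, num }.
Union: FOLLOW(Tail) = { $, 'do', 'end', ;, num }.

{ $, 'do', 'end', ;, num }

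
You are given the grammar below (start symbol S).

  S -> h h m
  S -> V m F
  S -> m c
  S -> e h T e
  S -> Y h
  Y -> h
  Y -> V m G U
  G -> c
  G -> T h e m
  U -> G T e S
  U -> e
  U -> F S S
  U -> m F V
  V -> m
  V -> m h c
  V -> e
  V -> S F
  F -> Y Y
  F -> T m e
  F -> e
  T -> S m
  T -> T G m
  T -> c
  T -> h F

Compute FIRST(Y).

{ e, h, m }

Y -> h contributes {h}.
From Y -> V m G U: add FIRST(V) = { e, h, m }.
Union: FIRST(Y) = { e, h, m }.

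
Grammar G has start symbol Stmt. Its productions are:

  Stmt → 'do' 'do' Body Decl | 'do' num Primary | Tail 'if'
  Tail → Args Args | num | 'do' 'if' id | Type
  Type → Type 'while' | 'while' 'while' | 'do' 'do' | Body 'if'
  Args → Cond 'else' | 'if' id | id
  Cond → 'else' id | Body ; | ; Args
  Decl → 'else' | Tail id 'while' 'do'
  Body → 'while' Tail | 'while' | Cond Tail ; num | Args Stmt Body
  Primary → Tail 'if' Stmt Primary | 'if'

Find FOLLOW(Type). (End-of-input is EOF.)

In Tail → Type: Type is at the end, add FOLLOW(Tail) = { 'do', 'else', 'if', 'while', ;, id, num }.
In Type → Type 'while': add FIRST('while') = { 'while' }.
Union: FOLLOW(Type) = { 'do', 'else', 'if', 'while', ;, id, num }.

{ 'do', 'else', 'if', 'while', ;, id, num }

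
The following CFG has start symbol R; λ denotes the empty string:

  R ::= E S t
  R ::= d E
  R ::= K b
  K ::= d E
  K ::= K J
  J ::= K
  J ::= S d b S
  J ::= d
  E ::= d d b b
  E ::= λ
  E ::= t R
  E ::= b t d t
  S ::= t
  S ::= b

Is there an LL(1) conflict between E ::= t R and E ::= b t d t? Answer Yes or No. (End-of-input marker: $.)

FIRST(t R) = { t } and FIRST(b t d t) = { b }.
The FIRST sets are disjoint and neither alternative is nullable — no conflict.

No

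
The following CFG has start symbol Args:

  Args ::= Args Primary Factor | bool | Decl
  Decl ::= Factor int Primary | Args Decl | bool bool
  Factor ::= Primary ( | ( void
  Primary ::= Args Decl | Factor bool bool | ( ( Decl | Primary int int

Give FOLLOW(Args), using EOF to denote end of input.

{ EOF, (, bool }

Args is the start symbol, so EOF ∈ FOLLOW(Args).
In Args ::= Args Primary Factor: add FIRST(Primary Factor) = { (, bool }.
In Decl ::= Args Decl: add FIRST(Decl) = { (, bool }.
In Primary ::= Args Decl: add FIRST(Decl) = { (, bool }.
Union: FOLLOW(Args) = { EOF, (, bool }.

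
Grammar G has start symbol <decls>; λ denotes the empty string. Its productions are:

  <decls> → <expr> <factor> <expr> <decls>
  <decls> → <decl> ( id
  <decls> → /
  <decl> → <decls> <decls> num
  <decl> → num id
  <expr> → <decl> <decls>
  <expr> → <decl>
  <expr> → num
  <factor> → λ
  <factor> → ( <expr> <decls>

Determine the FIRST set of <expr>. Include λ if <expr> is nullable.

From <expr> → <decl> <decls>: add FIRST(<decl>) = { /, num }.
From <expr> → <decl>: add FIRST(<decl>) = { /, num }.
<expr> → num contributes {num}.
Union: FIRST(<expr>) = { /, num }.

{ /, num }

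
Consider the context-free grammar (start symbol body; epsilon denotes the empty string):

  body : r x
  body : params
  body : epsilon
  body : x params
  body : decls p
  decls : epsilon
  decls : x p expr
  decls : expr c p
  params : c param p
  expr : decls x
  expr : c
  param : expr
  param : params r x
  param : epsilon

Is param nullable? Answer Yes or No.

param has an epsilon-production, so param ⇒ epsilon.

Yes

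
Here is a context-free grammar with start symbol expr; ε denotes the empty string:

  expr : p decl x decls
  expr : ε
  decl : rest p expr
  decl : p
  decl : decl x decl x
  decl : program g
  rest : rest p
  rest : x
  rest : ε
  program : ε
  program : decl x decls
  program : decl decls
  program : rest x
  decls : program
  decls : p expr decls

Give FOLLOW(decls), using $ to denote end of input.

{ $, g, p, x }

In expr : p decl x decls: decls is at the end, add FOLLOW(expr) = { $, g, p, x }.
In program : decl x decls: decls is at the end, add FOLLOW(program) = { $, g, p, x }.
In program : decl decls: decls is at the end, add FOLLOW(program) = { $, g, p, x }.
In decls : p expr decls: decls is at the end, add FOLLOW(decls) = { $, g, p, x }.
Union: FOLLOW(decls) = { $, g, p, x }.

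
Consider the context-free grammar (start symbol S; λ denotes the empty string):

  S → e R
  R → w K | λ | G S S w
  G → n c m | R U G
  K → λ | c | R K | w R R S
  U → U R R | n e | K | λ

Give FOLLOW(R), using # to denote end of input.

{ #, c, e, n, w }

In S → e R: R is at the end, add FOLLOW(S) = { #, c, e, n, w }.
In G → R U G: add FIRST(U G) = { c, n, w }.
In K → R K: add FIRST(K)\{λ} = { c, n, w }.
  Since K is nullable, also add FOLLOW(K) = { #, c, e, n, w }.
In K → w R R S: add FIRST(R S) = { c, e, n, w }.
In K → w R R S: add FIRST(S) = { e }.
In U → U R R: add FIRST(R)\{λ} = { c, n, w }.
  Since R is nullable, also add FOLLOW(U) = { c, n, w }.
In U → U R R: R is at the end, add FOLLOW(U) = { c, n, w }.
Union: FOLLOW(R) = { #, c, e, n, w }.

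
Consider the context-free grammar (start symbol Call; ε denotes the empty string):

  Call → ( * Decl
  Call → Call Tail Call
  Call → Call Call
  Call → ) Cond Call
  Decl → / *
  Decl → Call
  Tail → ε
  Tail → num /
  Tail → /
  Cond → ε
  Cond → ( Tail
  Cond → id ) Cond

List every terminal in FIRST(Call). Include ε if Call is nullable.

Call → ( * Decl contributes {(}.
From Call → Call Tail Call: add FIRST(Call) = { (, ) }.
From Call → Call Call: add FIRST(Call) = { (, ) }.
Call → ) Cond Call contributes {)}.
Union: FIRST(Call) = { (, ) }.

{ (, ) }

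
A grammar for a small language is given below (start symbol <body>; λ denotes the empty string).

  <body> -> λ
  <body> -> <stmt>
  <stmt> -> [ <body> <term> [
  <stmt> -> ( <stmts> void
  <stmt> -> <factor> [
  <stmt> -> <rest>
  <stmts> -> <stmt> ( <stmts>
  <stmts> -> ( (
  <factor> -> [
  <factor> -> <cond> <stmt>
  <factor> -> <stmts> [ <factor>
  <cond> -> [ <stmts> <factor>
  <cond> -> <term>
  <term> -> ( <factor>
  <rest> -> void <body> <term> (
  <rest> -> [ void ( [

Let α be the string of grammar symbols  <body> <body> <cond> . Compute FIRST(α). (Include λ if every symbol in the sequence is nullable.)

Add FIRST(<body>)\{λ} = { (, [, void }; <body> is nullable, continue.
Add FIRST(<body>)\{λ} = { (, [, void }; <body> is nullable, continue.
Add FIRST(<cond>) = { (, [ }; <cond> is not nullable, stop.

{ (, [, void }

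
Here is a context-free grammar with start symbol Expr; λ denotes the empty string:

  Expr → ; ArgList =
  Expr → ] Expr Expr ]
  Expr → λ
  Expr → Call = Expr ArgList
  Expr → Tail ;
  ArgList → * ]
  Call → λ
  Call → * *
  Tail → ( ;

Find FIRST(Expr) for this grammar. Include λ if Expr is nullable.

Expr → ; ArgList = contributes {;}.
Expr → ] Expr Expr ] contributes {]}.
Expr → λ contributes λ.
From Expr → Call = Expr ArgList: Call nullable, take FIRST(Call) ∪ {=} = { *, = }.
From Expr → Tail ;: add FIRST(Tail) = { ( }.
Union: FIRST(Expr) = { (, *, ;, =, ], λ }.

{ (, *, ;, =, ], λ }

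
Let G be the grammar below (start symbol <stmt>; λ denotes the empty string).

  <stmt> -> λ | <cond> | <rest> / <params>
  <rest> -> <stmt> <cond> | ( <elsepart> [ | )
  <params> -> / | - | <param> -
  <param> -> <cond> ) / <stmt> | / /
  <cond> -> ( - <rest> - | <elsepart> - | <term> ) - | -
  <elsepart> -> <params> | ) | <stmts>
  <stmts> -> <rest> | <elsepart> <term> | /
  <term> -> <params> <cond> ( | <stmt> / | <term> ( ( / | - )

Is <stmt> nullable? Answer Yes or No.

<stmt> has an λ-production, so <stmt> ⇒ λ.

Yes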